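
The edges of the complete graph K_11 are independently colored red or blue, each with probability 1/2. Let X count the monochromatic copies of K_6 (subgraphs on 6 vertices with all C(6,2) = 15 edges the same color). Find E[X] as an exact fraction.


Let X = Σ_S X_S over the C(11, 6) = 462 subsets S of size 6, where X_S = 1 if the K_6 on S is monochromatic.
For a fixed S, the K_6 on S has C(6, 2) = 15 edges. P[all 15 edges red] = (1/2)^15, and likewise for blue, so P[monochromatic] = 2·(1/2)^15 = 2^{1 − 15} = 1/16384.
By linearity: E[X] = C(11, 6) · 2^{1 − 15} = 462 · 1/16384 = 231/8192.
Numerically: E[X] ≈ 0.028198.

E[X] = C(11,6)·2^(1−C(6,2)) = 231/8192 ≈ 0.028198.


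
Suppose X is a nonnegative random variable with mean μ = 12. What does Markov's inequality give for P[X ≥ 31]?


μ = E[X] = 12, a = 31.
Markov: P[X ≥ 31] ≤ μ/a = (12)/31 = 12/31.
Numerically: ≈ 0.38710.
(Since a = 31 > μ = 12.00000, the bound 12/31 is < 1 and informative.)

P[X ≥ 31] ≤ 12/31 ≈ 0.38710.


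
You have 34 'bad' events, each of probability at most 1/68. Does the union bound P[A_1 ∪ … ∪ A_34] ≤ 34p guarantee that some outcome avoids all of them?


Union bound: P[∪_{i=1}^{34} A_i] ≤ Σ_i P[A_i] ≤ 34·p = 34·(1/68) = 1/2.
Numerically: 1/2 ≈ 0.500.
Is 1/2 < 1? YES.
Since P[∪ A_i] ≤ 1/2 < 1, the complement has P[∩ A_i^c] ≥ 1 − 1/2 = 1/2 > 0, so some outcome avoids every A_i.

34·p = 1/2 ≈ 0.500; existence CERTIFIED by the union bound.


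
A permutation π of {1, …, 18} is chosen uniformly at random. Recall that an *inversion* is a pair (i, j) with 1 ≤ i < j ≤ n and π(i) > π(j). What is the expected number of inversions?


Write X = Σ X_I over the C(18, 2) = 153 pairs i < j, with X_I the indicator of one inversion.
There are 153 indicators.
For each fixed pair i < j, the values π(i) and π(j) are two distinct elements of {1, …, 18} in uniformly random order; by symmetry P[π(i) > π(j)] = 1/2.
By linearity: E[X] = 153 · (1/2) = C(18, 2) · (1/2) = 153/2 = 153/2 ≈ 76.500000.

E[X] = 153/2 = 76.500000.


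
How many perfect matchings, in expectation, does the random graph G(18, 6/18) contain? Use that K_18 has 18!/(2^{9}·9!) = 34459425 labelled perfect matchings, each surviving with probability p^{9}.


K_18 has 18!/(2^{9}·9!) = 34459425 labelled perfect matchings.
For each such perfect matching H, let X_H = 1 if all 9 edges of H are present in G. Then P[X_H = 1] = p^{9} = (1/3)^{9} = 1/19683.
Summing the indicators: E[X] = Σ_H E[X_H] = 34459425 · p^{9} = 34459425 · 1/19683 = 425425/243.
Numerically: E[X] ≈ 1751.

E[X] = 34459425 · (1/3)^{9} = 425425/243 ≈ 1751.


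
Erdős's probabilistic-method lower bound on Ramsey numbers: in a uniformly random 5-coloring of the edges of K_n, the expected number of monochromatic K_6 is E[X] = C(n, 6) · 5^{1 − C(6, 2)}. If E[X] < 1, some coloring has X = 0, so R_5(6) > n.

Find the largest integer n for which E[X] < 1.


We need C(n, 6) · 5^{1 − 15} < 1, i.e. C(n, 6) < 5^{15 − 1} = 6103515625.
Check values of n near the boundary:
  n = 126: C(126, 6) = 4925156775; 4925156775 < 6103515625? YES
  n = 127: C(127, 6) = 5169379425; 5169379425 < 6103515625? YES
  n = 128: C(128, 6) = 5423611200; 5423611200 < 6103515625? YES
  n = 129: C(129, 6) = 5688177600; 5688177600 < 6103515625? YES
  n = 130: C(130, 6) = 5963412000; 5963412000 < 6103515625? YES
  n = 131: C(131, 6) = 6249655776; 6249655776 < 6103515625? NO
The largest n with C(n, 6) < 6103515625 is n = 130 (where E[X] = 47707296/48828125 ≈ 0.97705). Hence R_5(6) > 130, i.e. R_5(6) ≥ 131.

Largest n = 130; hence R_5(6) > 130.


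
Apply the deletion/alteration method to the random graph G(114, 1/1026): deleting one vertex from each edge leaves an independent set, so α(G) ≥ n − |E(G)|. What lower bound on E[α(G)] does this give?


E[|E(G)|] = C(114, 2)·p = 6441 · (1/1026) = 113/18.
E[α(G)] ≥ n − E[|E(G)|] = 114 − 113/18 = 1939/18.
Numerically: ≈ 107.72222.
(This is only a lower bound; the true E[α(G)] may be larger.)

E[α(G)] ≥ 1939/18 ≈ 107.72222.


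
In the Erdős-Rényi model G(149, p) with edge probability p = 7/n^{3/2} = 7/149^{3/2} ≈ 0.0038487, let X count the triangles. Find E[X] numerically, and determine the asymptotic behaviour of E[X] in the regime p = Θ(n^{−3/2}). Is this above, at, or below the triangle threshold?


Number of potential triangles: C(149, 3) = 540274.
Each occurs with probability p³ ≈ (0.0038487)³ ≈ 5.7010639e-08.
By linearity: E[X] = C(149, 3)·p³ ≈ 540274 · 5.7010639e-08 ≈ 0.03080.
Since α = 3/2 > 1, p = c/n^{3/2} = o(1/n) is below the triangle threshold p ~ 1/n. Asymptotically E[X] ~ (c³/6)·n^{3(1−α)} = (7³/6)·n^{-1.5} → 0, so by Markov's inequality G has no triangles w.h.p.

E[X] ≈ 0.03080; in regime p = Θ(1/n^{3/2}) E[X] tends to 0 (below the triangle threshold p ~ 1/n).


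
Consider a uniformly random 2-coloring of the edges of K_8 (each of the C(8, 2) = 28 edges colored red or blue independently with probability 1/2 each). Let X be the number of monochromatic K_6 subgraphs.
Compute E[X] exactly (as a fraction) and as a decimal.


Let X = Σ_S X_S over the C(8, 6) = 28 subsets S of size 6, where X_S = 1 if the K_6 on S is monochromatic.
For a fixed S, the K_6 on S has C(6, 2) = 15 edges. P[all 15 edges red] = (1/2)^15, and likewise for blue, so P[monochromatic] = 2·(1/2)^15 = 2^{1 − 15} = 1/16384.
By linearity of expectation: E[X] = C(8, 6) · 2^{1 − 15} = 28 · 1/16384 = 7/4096.
Numerically: E[X] ≈ 0.002.

E[X] = C(8,6)·2^(1−C(6,2)) = 7/4096 ≈ 0.002.


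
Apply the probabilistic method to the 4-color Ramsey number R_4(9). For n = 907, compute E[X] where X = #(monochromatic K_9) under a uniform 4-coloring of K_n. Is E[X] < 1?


E[X] = C(907, 9) · 4^{1 − 36} = 1100045734961417331175 · 4^{−35} = 1100045734961417331175/1180591620717411303424.
As a reduced fraction: E[X] = 1100045734961417331175/1180591620717411303424 ≈ 0.931775.
Is E[X] < 1? YES.
Since E[X] < 1, there exists a 4-coloring of K_{907} with no monochromatic K_9; hence R_4(9) > 907.

E[X] = 1100045734961417331175/1180591620717411303424 ≈ 0.931775; E[X] < 1, so R_4(9) > 907.


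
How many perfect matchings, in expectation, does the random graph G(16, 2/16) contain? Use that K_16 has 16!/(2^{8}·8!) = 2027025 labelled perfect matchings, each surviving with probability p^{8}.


K_16 has 16!/(2^{8}·8!) = 2027025 labelled perfect matchings.
For each such perfect matching H, let X_H = 1 if all 8 edges of H are present in G. Then P[X_H = 1] = p^{8} = (1/8)^{8} = 1/16777216.
By linearity of expectation: E[X] = Σ_H E[X_H] = 2027025 · p^{8} = 2027025 · 1/16777216 = 2027025/16777216.
Numerically: E[X] ≈ 0.1208.

E[X] = 2027025 · (1/8)^{8} = 2027025/16777216 ≈ 0.1208.


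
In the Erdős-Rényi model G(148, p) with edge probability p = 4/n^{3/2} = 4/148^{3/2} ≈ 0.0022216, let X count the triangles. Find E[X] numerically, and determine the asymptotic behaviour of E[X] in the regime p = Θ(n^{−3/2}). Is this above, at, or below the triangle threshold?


Number of potential triangles: C(148, 3) = 529396.
Each occurs with probability p³ ≈ (0.0022216)³ ≈ 1.0964839e-08.
By linearity: E[X] = C(148, 3)·p³ ≈ 529396 · 1.0964839e-08 ≈ 0.00580.
Since α = 3/2 > 1, p = c/n^{3/2} = o(1/n) is below the triangle threshold p ~ 1/n. Asymptotically E[X] ~ (c³/6)·n^{3(1−α)} = (4³/6)·n^{-1.5} → 0, so by Markov's inequality G has no triangles w.h.p.

E[X] ≈ 0.00580; in regime p = Θ(1/n^{3/2}) E[X] tends to 0 (below the triangle threshold p ~ 1/n).


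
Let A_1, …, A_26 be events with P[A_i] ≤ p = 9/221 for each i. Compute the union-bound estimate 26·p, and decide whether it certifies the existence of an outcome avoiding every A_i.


Union bound: P[∪_{i=1}^{26} A_i] ≤ Σ_i P[A_i] ≤ 26·p = 26·(9/221) = 18/17.
Numerically: 18/17 ≈ 1.058824.
Is 18/17 < 1? NO.
Since the bound 18/17 is ≥ 1, the union bound is uninformative here; it does NOT by itself certify existence.

26·p = 18/17 ≈ 1.058824; existence NOT certified by the union bound.


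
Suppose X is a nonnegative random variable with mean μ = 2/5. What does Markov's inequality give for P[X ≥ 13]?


μ = E[X] = 2/5, a = 13.
Markov: P[X ≥ 13] ≤ μ/a = (2/5)/13 = 2/65.
Numerically: ≈ 0.030769.
(Since a = 13 > μ = 0.400000, the bound 2/65 is < 1 and informative.)

P[X ≥ 13] ≤ 2/65 ≈ 0.030769.


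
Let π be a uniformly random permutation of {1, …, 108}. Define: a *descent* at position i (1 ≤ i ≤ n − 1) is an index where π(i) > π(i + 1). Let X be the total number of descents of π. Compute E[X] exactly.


Write X = Σ X_I over i = 1, …, 107, with X_I the indicator of one descent.
There are 107 indicators.
For each fixed i, the pair (π(i), π(i+1)) is a uniformly random ordered pair of distinct values from {1, …, 108}; by symmetry P[π(i) > π(i+1)] = 1/2.
By linearity: E[X] = 107 · (1/2) = (108 − 1) · (1/2) = 107/2 ≈ 53.500.

E[X] = 107/2 = 53.500.


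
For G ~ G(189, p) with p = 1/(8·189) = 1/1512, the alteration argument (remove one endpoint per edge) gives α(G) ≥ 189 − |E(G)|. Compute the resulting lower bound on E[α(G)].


E[|E(G)|] = C(189, 2)·p = 17766 · (1/1512) = 47/4.
E[α(G)] ≥ n − E[|E(G)|] = 189 − 47/4 = 709/4.
Numerically: ≈ 177.2500.
(This is only a lower bound; the true E[α(G)] may be larger.)

E[α(G)] ≥ 709/4 ≈ 177.2500.


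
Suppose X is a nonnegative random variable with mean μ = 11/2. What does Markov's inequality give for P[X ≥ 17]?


μ = E[X] = 11/2, a = 17.
Markov: P[X ≥ 17] ≤ μ/a = (11/2)/17 = 11/34.
Numerically: ≈ 0.323529.
(Since a = 17 > μ = 5.500000, the bound 11/34 is < 1 and informative.)

P[X ≥ 17] ≤ 11/34 ≈ 0.323529.


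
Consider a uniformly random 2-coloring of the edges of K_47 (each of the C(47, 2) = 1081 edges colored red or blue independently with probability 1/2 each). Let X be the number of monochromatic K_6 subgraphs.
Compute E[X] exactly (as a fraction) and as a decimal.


Let X = Σ_S X_S over the C(47, 6) = 10737573 subsets S of size 6, where X_S = 1 if the K_6 on S is monochromatic.
For a fixed S, the K_6 on S has C(6, 2) = 15 edges. P[all 15 edges red] = (1/2)^15, and likewise for blue, so P[monochromatic] = 2·(1/2)^15 = 2^{1 − 15} = 1/16384.
By linearity: E[X] = C(47, 6) · 2^{1 − 15} = 10737573 · 1/16384 = 10737573/16384.
Numerically: E[X] ≈ 655.3694.

E[X] = C(47,6)·2^(1−C(6,2)) = 10737573/16384 ≈ 655.3694.


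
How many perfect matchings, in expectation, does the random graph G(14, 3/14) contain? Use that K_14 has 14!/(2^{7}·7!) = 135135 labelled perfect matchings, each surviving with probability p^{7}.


K_14 has 14!/(2^{7}·7!) = 135135 labelled perfect matchings.
For each such perfect matching H, let X_H = 1 if all 7 edges of H are present in G. Then P[X_H = 1] = p^{7} = (3/14)^{7} = 2187/105413504.
Summing the indicators: E[X] = Σ_H E[X_H] = 135135 · p^{7} = 135135 · 2187/105413504 = 42220035/15059072.
Numerically: E[X] ≈ 2.8.

E[X] = 135135 · (3/14)^{7} = 42220035/15059072 ≈ 2.8.


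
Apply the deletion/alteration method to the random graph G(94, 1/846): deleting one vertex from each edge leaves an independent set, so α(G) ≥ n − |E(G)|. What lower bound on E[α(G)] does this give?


E[|E(G)|] = C(94, 2)·p = 4371 · (1/846) = 31/6.
E[α(G)] ≥ n − E[|E(G)|] = 94 − 31/6 = 533/6.
Numerically: ≈ 88.83333.
(This is only a lower bound; the true E[α(G)] may be larger.)

E[α(G)] ≥ 533/6 ≈ 88.83333.


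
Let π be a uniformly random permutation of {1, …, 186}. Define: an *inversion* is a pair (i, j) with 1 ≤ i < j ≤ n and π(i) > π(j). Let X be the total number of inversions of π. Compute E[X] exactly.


Write X = Σ X_I over the C(186, 2) = 17205 pairs i < j, with X_I the indicator of one inversion.
There are 17205 indicators.
For each fixed pair i < j, the values π(i) and π(j) are two distinct elements of {1, …, 186} in uniformly random order; by symmetry P[π(i) > π(j)] = 1/2.
By linearity: E[X] = 17205 · (1/2) = C(186, 2) · (1/2) = 17205/2 = 17205/2 ≈ 8602.50000.

E[X] = 17205/2 = 8602.50000.


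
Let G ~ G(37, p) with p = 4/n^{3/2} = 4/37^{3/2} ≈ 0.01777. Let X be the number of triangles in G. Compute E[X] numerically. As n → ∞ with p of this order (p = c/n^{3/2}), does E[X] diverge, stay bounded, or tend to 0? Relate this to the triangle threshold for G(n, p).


Number of potential triangles: C(37, 3) = 7770.
Each occurs with probability p³ ≈ (0.01777)³ ≈ 5.613998e-06.
By linearity: E[X] = C(37, 3)·p³ ≈ 7770 · 5.613998e-06 ≈ 0.0436.
Since α = 3/2 > 1, p = c/n^{3/2} = o(1/n) is below the triangle threshold p ~ 1/n. Asymptotically E[X] ~ (c³/6)·n^{3(1−α)} = (4³/6)·n^{-1.5} → 0, so by Markov's inequality G has no triangles w.h.p.

E[X] ≈ 0.0436; in regime p = Θ(1/n^{3/2}) E[X] tends to 0 (below the triangle threshold p ~ 1/n).


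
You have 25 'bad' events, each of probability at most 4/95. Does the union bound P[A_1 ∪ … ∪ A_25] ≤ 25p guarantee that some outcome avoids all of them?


Union bound: P[∪_{i=1}^{25} A_i] ≤ Σ_i P[A_i] ≤ 25·p = 25·(4/95) = 20/19.
Numerically: 20/19 ≈ 1.05263.
Is 20/19 < 1? NO.
Since the bound 20/19 is ≥ 1, the union bound is uninformative here; it does NOT by itself certify existence.

25·p = 20/19 ≈ 1.05263; existence NOT certified by the union bound.


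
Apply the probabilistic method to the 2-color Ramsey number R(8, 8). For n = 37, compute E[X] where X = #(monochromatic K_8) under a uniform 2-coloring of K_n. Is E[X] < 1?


E[X] = C(37, 8) · 2^{1 − 28} = 38608020 · 2^{−27} = 38608020/134217728.
As a reduced fraction: E[X] = 9652005/33554432 ≈ 0.288.
Is E[X] < 1? YES.
Since E[X] < 1, there exists a 2-coloring of K_{37} with no monochromatic K_8; hence R(8, 8) > 37.

E[X] = 9652005/33554432 ≈ 0.288; E[X] < 1, so R(8, 8) > 37.


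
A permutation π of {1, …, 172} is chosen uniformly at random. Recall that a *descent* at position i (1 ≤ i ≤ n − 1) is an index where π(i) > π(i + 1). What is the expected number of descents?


Write X = Σ X_I over i = 1, …, 171, with X_I the indicator of one descent.
There are 171 indicators.
For each fixed i, the pair (π(i), π(i+1)) is a uniformly random ordered pair of distinct values from {1, …, 172}; by symmetry P[π(i) > π(i+1)] = 1/2.
By linearity: E[X] = 171 · (1/2) = (172 − 1) · (1/2) = 171/2 ≈ 85.5000.

E[X] = 171/2 = 85.5000.


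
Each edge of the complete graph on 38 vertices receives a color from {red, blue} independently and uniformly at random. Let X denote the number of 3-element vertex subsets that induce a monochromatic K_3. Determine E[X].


Let X = Σ_S X_S over the C(38, 3) = 8436 subsets S of size 3, where X_S = 1 if the K_3 on S is monochromatic.
For a fixed S, the K_3 on S has C(3, 2) = 3 edges. P[all 3 edges red] = (1/2)^3, and likewise for blue, so P[monochromatic] = 2·(1/2)^3 = 2^{1 − 3} = 1/4.
By linearity: E[X] = C(38, 3) · 2^{1 − 3} = 8436 · 1/4 = 2109.
Numerically: E[X] ≈ 2109.00000.

E[X] = C(38,3)·2^(1−C(3,2)) = 2109 ≈ 2109.00000.


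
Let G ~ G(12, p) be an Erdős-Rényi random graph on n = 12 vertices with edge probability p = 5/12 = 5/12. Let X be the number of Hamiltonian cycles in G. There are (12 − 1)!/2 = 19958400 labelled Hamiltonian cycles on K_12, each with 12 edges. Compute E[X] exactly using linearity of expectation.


K_12 has (12 − 1)!/2 = 19958400 labelled Hamiltonian cycles.
For each such Hamiltonian cycle H, let X_H = 1 if all 12 edges of H are present in G. Then P[X_H = 1] = p^{12} = (5/12)^{12} = 244140625/8916100448256.
Summing the indicators: E[X] = Σ_H E[X_H] = 19958400 · p^{12} = 19958400 · 244140625/8916100448256 = 469970703125/859963392.
Numerically: E[X] ≈ 546.501.

E[X] = 19958400 · (5/12)^{12} = 469970703125/859963392 ≈ 546.501.


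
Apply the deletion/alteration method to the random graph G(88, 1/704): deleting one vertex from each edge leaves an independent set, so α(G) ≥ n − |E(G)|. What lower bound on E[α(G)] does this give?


E[|E(G)|] = C(88, 2)·p = 3828 · (1/704) = 87/16.
E[α(G)] ≥ n − E[|E(G)|] = 88 − 87/16 = 1321/16.
Numerically: ≈ 82.562.
(This is only a lower bound; the true E[α(G)] may be larger.)

E[α(G)] ≥ 1321/16 ≈ 82.562.


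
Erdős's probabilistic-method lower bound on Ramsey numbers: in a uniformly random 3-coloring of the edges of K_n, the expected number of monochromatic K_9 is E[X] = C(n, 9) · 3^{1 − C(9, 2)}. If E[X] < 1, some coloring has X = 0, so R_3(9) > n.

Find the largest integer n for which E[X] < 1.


We need C(n, 9) · 3^{1 − 36} < 1, i.e. C(n, 9) < 3^{36 − 1} = 50031545098999707.
Check values of n near the boundary:
  n = 298: C(298, 9) = 45207677551849890; 45207677551849890 < 50031545098999707? YES
  n = 299: C(299, 9) = 46610674441390059; 46610674441390059 < 50031545098999707? YES
  n = 300: C(300, 9) = 48052241692154700; 48052241692154700 < 50031545098999707? YES
  n = 301: C(301, 9) = 49533303936090975; 49533303936090975 < 50031545098999707? YES
  n = 302: C(302, 9) = 51054804739588650; 51054804739588650 < 50031545098999707? NO
  n = 303: C(303, 9) = 52617706925494425; 52617706925494425 < 50031545098999707? NO
  n = 304: C(304, 9) = 54222992899492560; 54222992899492560 < 50031545098999707? NO
The largest n with C(n, 9) < 50031545098999707 is n = 301 (where E[X] = 16511101312030325/16677181699666569 ≈ 0.990). Hence R_3(9) > 301, i.e. R_3(9) ≥ 302.

Largest n = 301; hence R_3(9) > 301.


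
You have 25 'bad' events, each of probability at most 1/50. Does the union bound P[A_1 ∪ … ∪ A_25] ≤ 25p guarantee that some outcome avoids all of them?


Union bound: P[∪_{i=1}^{25} A_i] ≤ Σ_i P[A_i] ≤ 25·p = 25·(1/50) = 1/2.
Numerically: 1/2 ≈ 0.500.
Is 1/2 < 1? YES.
Since P[∪ A_i] ≤ 1/2 < 1, the complement has P[∩ A_i^c] ≥ 1 − 1/2 = 1/2 > 0, so some outcome avoids every A_i.

25·p = 1/2 ≈ 0.500; existence CERTIFIED by the union bound.


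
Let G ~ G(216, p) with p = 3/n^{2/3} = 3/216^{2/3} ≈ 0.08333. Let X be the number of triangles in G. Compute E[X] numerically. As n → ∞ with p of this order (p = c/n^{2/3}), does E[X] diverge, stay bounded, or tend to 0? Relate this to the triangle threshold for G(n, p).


Number of potential triangles: C(216, 3) = 1656360.
Each occurs with probability p³ ≈ (0.08333)³ ≈ 5.787037e-04.
By linearity: E[X] = C(216, 3)·p³ ≈ 1656360 · 5.787037e-04 ≈ 958.5417.
Since α = 2/3 < 1, p = c/n^{2/3} ≫ 1/n is above the triangle threshold p ~ 1/n. Asymptotically E[X] ~ (c³/6)·n^{3(1−α)} = (3³/6)·n^{1} → ∞; triangles are abundant w.h.p.

E[X] ≈ 958.5417; in regime p = Θ(1/n^{2/3}) E[X] diverges (above the triangle threshold p ~ 1/n).


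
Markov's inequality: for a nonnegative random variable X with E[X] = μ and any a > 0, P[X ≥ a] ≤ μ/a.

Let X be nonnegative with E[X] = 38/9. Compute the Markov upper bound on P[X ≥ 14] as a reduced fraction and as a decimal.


μ = E[X] = 38/9, a = 14.
Markov: P[X ≥ 14] ≤ μ/a = (38/9)/14 = 19/63.
Numerically: ≈ 0.302.
(Since a = 14 > μ = 4.222, the bound 19/63 is < 1 and informative.)

P[X ≥ 14] ≤ 19/63 ≈ 0.302.


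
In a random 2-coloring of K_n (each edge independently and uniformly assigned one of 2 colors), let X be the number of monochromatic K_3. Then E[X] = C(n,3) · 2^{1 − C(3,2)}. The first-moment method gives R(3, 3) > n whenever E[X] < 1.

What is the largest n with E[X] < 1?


We need C(n, 3) · 2^{1 − 3} < 1, i.e. C(n, 3) < 2^{3 − 1} = 4.
Check values of n near the boundary:
  n = 3: C(3, 3) = 1; 1 < 4? YES
  n = 4: C(4, 3) = 4; 4 < 4? NO
  n = 5: C(5, 3) = 10; 10 < 4? NO
  n = 6: C(6, 3) = 20; 20 < 4? NO
The largest n with C(n, 3) < 4 is n = 3 (where E[X] = 1/4 ≈ 0.2500). Hence R(3, 3) > 3, i.e. R(3, 3) ≥ 4.

Largest n = 3; hence R(3, 3) > 3.


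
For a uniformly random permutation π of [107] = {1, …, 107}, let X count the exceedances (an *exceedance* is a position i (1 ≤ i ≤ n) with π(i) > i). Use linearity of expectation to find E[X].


Write X = Σ_{i=1}^{107} X_i, where X_i = 1_{π(i) > i}.
For each fixed i, π(i) is uniform over {1, …, 107} (marginal of a uniform permutation), so P[π(i) > i] = (n − i)/n. Summing: Σ_{i=1}^{107} (n − i)/n = (0 + 1 + … + 106)/107 = 107(107 − 1)/(2·107) = (107 − 1)/2.
Hence E[X] = Σ_{i=1}^{107} (107 − i)/107 = 53 ≈ 53.00000.

E[X] = 53 = 53.00000.


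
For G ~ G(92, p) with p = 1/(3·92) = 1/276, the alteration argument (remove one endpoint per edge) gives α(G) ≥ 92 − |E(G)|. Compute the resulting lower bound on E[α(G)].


E[|E(G)|] = C(92, 2)·p = 4186 · (1/276) = 91/6.
E[α(G)] ≥ n − E[|E(G)|] = 92 − 91/6 = 461/6.
Numerically: ≈ 76.833.
(This is only a lower bound; the true E[α(G)] may be larger.)

E[α(G)] ≥ 461/6 ≈ 76.833.


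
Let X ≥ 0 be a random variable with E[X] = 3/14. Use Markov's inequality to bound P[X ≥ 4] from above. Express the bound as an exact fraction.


μ = E[X] = 3/14, a = 4.
Markov: P[X ≥ 4] ≤ μ/a = (3/14)/4 = 3/56.
Numerically: ≈ 0.0536.
(Since a = 4 > μ = 0.2143, the bound 3/56 is < 1 and informative.)

P[X ≥ 4] ≤ 3/56 ≈ 0.0536.


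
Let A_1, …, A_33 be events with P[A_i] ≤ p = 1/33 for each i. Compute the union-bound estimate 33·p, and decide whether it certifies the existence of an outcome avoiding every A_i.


Union bound: P[∪_{i=1}^{33} A_i] ≤ Σ_i P[A_i] ≤ 33·p = 33·(1/33) = 1.
Numerically: 1 ≈ 1.000.
Is 1 < 1? NO.
Since the bound 1 is ≥ 1, the union bound is uninformative here; it does NOT by itself certify existence.

33·p = 1 ≈ 1.000; existence NOT certified by the union bound.


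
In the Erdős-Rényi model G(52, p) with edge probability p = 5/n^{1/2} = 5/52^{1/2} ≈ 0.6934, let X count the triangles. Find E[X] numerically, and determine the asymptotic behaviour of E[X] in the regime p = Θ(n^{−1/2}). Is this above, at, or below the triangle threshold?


Number of potential triangles: C(52, 3) = 22100.
Each occurs with probability p³ ≈ (0.6934)³ ≈ 3.333535e-01.
By linearity: E[X] = C(52, 3)·p³ ≈ 22100 · 3.333535e-01 ≈ 7367.1120.
Since α = 1/2 < 1, p = c/n^{1/2} ≫ 1/n is above the triangle threshold p ~ 1/n. Asymptotically E[X] ~ (c³/6)·n^{3(1−α)} = (5³/6)·n^{1.5} → ∞; triangles are abundant w.h.p.

E[X] ≈ 7367.1120; in regime p = Θ(1/n^{1/2}) E[X] diverges (above the triangle threshold p ~ 1/n).


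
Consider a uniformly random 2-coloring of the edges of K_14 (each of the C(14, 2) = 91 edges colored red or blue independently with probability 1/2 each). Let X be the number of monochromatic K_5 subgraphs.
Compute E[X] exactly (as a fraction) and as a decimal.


Let X = Σ_S X_S over the C(14, 5) = 2002 subsets S of size 5, where X_S = 1 if the K_5 on S is monochromatic.
For a fixed S, the K_5 on S has C(5, 2) = 10 edges. P[all 10 edges red] = (1/2)^10, and likewise for blue, so P[monochromatic] = 2·(1/2)^10 = 2^{1 − 10} = 1/512.
Summing: E[X] = C(14, 5) · 2^{1 − 10} = 2002 · 1/512 = 1001/256.
Numerically: E[X] ≈ 3.9102.

E[X] = C(14,5)·2^(1−C(5,2)) = 1001/256 ≈ 3.9102.


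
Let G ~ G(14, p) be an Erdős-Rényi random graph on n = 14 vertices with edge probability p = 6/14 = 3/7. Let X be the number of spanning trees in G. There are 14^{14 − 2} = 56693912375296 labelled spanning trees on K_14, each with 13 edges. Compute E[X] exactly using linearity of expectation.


K_14 has 14^{14 − 2} = 56693912375296 labelled spanning trees.
For each such spanning tree H, let X_H = 1 if all 13 edges of H are present in G. Then P[X_H = 1] = p^{13} = (3/7)^{13} = 1594323/96889010407.
By linearity of expectation: E[X] = Σ_H E[X_H] = 56693912375296 · p^{13} = 56693912375296 · 1594323/96889010407 = 6530347008/7.
Numerically: E[X] ≈ 9.3291e+08.

E[X] = 56693912375296 · (3/7)^{13} = 6530347008/7 ≈ 9.3291e+08.


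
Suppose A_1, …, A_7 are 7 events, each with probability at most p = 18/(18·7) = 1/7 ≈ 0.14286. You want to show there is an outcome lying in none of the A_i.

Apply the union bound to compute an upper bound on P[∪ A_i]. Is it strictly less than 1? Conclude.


Union bound: P[∪_{i=1}^{7} A_i] ≤ Σ_i P[A_i] ≤ 7·p = 7·(1/7) = 1.
Numerically: 1 ≈ 1.00000.
Is 1 < 1? NO.
Since the bound 1 is ≥ 1, the union bound is uninformative here; it does NOT by itself certify existence.

7·p = 1 ≈ 1.00000; existence NOT certified by the union bound.


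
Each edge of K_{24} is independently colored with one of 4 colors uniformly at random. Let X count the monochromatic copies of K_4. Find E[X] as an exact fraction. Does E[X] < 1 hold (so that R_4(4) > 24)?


E[X] = C(24, 4) · 4^{1 − 6} = 10626 · 4^{−5} = 10626/1024.
As a reduced fraction: E[X] = 5313/512 ≈ 10.3770.
Is E[X] < 1? NO.
Since E[X] ≥ 1, the first-moment bound is inconclusive at n = 24; it does NOT by itself certify R_4(4) > 24.

E[X] = 5313/512 ≈ 10.3770; E[X] ≥ 1; first-moment method inconclusive here.


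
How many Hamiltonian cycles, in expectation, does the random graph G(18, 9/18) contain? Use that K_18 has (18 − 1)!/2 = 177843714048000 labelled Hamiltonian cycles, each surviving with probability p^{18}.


K_18 has (18 − 1)!/2 = 177843714048000 labelled Hamiltonian cycles.
For each such Hamiltonian cycle H, let X_H = 1 if all 18 edges of H are present in G. Then P[X_H = 1] = p^{18} = (1/2)^{18} = 1/262144.
By linearity of expectation: E[X] = Σ_H E[X_H] = 177843714048000 · p^{18} = 177843714048000 · 1/262144 = 10854718875/16.
Numerically: E[X] ≈ 6.78e+08.

E[X] = 177843714048000 · (1/2)^{18} = 10854718875/16 ≈ 6.78e+08.


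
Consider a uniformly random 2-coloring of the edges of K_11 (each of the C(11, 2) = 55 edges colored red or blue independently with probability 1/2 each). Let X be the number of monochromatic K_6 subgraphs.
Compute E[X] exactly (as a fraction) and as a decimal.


Let X = Σ_S X_S over the C(11, 6) = 462 subsets S of size 6, where X_S = 1 if the K_6 on S is monochromatic.
For a fixed S, the K_6 on S has C(6, 2) = 15 edges. P[all 15 edges red] = (1/2)^15, and likewise for blue, so P[monochromatic] = 2·(1/2)^15 = 2^{1 − 15} = 1/16384.
Summing: E[X] = C(11, 6) · 2^{1 − 15} = 462 · 1/16384 = 231/8192.
Numerically: E[X] ≈ 0.028.

E[X] = C(11,6)·2^(1−C(6,2)) = 231/8192 ≈ 0.028.


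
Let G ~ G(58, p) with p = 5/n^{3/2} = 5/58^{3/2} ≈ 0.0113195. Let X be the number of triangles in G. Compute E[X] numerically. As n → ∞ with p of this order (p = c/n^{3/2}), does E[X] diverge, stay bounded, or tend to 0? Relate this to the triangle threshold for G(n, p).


Number of potential triangles: C(58, 3) = 30856.
Each occurs with probability p³ ≈ (0.0113195)³ ≈ 1.45038748e-06.
By linearity: E[X] = C(58, 3)·p³ ≈ 30856 · 1.45038748e-06 ≈ 0.044753.
Since α = 3/2 > 1, p = c/n^{3/2} = o(1/n) is below the triangle threshold p ~ 1/n. Asymptotically E[X] ~ (c³/6)·n^{3(1−α)} = (5³/6)·n^{-1.5} → 0, so by Markov's inequality G has no triangles w.h.p.

E[X] ≈ 0.044753; in regime p = Θ(1/n^{3/2}) E[X] tends to 0 (below the triangle threshold p ~ 1/n).


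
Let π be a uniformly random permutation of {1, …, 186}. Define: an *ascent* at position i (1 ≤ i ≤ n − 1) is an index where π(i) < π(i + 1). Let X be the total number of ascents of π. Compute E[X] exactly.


Write X = Σ X_I over i = 1, …, 185, with X_I the indicator of one ascent.
There are 185 indicators.
For each fixed i, the pair (π(i), π(i+1)) is a uniformly random ordered pair of distinct values from {1, …, 186}; by symmetry P[π(i) < π(i+1)] = 1/2.
By linearity: E[X] = 185 · (1/2) = (186 − 1) · (1/2) = 185/2 ≈ 92.5000.

E[X] = 185/2 = 92.5000.


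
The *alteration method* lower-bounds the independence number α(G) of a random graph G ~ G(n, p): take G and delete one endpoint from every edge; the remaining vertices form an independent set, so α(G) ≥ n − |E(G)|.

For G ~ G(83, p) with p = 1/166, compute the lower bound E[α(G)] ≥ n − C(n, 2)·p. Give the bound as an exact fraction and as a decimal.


E[|E(G)|] = C(83, 2)·p = 3403 · (1/166) = 41/2.
E[α(G)] ≥ n − E[|E(G)|] = 83 − 41/2 = 125/2.
Numerically: ≈ 62.500.
(This is only a lower bound; the true E[α(G)] may be larger.)

E[α(G)] ≥ 125/2 ≈ 62.500.


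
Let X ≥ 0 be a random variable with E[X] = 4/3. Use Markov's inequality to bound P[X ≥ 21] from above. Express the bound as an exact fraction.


μ = E[X] = 4/3, a = 21.
Markov: P[X ≥ 21] ≤ μ/a = (4/3)/21 = 4/63.
Numerically: ≈ 0.06349.
(Since a = 21 > μ = 1.33333, the bound 4/63 is < 1 and informative.)

P[X ≥ 21] ≤ 4/63 ≈ 0.06349.


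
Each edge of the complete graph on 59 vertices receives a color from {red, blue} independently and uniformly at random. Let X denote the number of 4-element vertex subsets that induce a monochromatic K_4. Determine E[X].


Let X = Σ_S X_S over the C(59, 4) = 455126 subsets S of size 4, where X_S = 1 if the K_4 on S is monochromatic.
For a fixed S, the K_4 on S has C(4, 2) = 6 edges. P[all 6 edges red] = (1/2)^6, and likewise for blue, so P[monochromatic] = 2·(1/2)^6 = 2^{1 − 6} = 1/32.
Summing: E[X] = C(59, 4) · 2^{1 − 6} = 455126 · 1/32 = 227563/16.
Numerically: E[X] ≈ 14222.687500.

E[X] = C(59,4)·2^(1−C(4,2)) = 227563/16 ≈ 14222.687500.


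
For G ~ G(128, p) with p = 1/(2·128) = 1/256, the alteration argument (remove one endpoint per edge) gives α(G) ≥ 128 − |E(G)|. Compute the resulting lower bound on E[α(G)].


E[|E(G)|] = C(128, 2)·p = 8128 · (1/256) = 127/4.
E[α(G)] ≥ n − E[|E(G)|] = 128 − 127/4 = 385/4.
Numerically: ≈ 96.250000.
(This is only a lower bound; the true E[α(G)] may be larger.)

E[α(G)] ≥ 385/4 ≈ 96.250000.


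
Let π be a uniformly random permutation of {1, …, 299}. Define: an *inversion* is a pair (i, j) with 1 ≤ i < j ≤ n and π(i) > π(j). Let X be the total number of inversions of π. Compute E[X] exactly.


Write X = Σ X_I over the C(299, 2) = 44551 pairs i < j, with X_I the indicator of one inversion.
There are 44551 indicators.
For each fixed pair i < j, the values π(i) and π(j) are two distinct elements of {1, …, 299} in uniformly random order; by symmetry P[π(i) > π(j)] = 1/2.
By linearity: E[X] = 44551 · (1/2) = C(299, 2) · (1/2) = 44551/2 = 44551/2 ≈ 22275.500000.

E[X] = 44551/2 = 22275.500000.


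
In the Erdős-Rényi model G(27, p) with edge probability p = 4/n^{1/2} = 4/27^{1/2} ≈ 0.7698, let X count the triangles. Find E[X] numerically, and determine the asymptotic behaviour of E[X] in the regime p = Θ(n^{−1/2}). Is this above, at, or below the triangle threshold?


Number of potential triangles: C(27, 3) = 2925.
Each occurs with probability p³ ≈ (0.7698)³ ≈ 4.5617799e-01.
By linearity: E[X] = C(27, 3)·p³ ≈ 2925 · 4.5617799e-01 ≈ 1334.32062.
Since α = 1/2 < 1, p = c/n^{1/2} ≫ 1/n is above the triangle threshold p ~ 1/n. Asymptotically E[X] ~ (c³/6)·n^{3(1−α)} = (4³/6)·n^{1.5} → ∞; triangles are abundant w.h.p.

E[X] ≈ 1334.32062; in regime p = Θ(1/n^{1/2}) E[X] diverges (above the triangle threshold p ~ 1/n).


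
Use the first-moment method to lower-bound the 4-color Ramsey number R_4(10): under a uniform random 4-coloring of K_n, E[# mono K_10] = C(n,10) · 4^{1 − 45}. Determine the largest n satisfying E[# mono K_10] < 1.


We need C(n, 10) · 4^{1 − 45} < 1, i.e. C(n, 10) < 4^{45 − 1} = 309485009821345068724781056.
Check values of n near the boundary:
  n = 2018: C(2018, 10) = 301820606687612220663963508; 301820606687612220663963508 < 309485009821345068724781056? YES
  n = 2019: C(2019, 10) = 303322949179835278009229628; 303322949179835278009229628 < 309485009821345068724781056? YES
  n = 2020: C(2020, 10) = 304832018578739931133653656; 304832018578739931133653656 < 309485009821345068724781056? YES
  n = 2021: C(2021, 10) = 306347841644770462864800616; 306347841644770462864800616 < 309485009821345068724781056? YES
  n = 2022: C(2022, 10) = 307870445231474093395937796; 307870445231474093395937796 < 309485009821345068724781056? YES
  n = 2023: C(2023, 10) = 309399856285778485315440716; 309399856285778485315440716 < 309485009821345068724781056? YES
  n = 2024: C(2024, 10) = 310936101848269937576192656; 310936101848269937576192656 < 309485009821345068724781056? NO
  n = 2025: C(2025, 10) = 312479209053472269772600560; 312479209053472269772600560 < 309485009821345068724781056? NO
The largest n with C(n, 10) < 309485009821345068724781056 is n = 2023 (where E[X] = 77349964071444621328860179/77371252455336267181195264 ≈ 0.9997). Hence R_4(10) > 2023, i.e. R_4(10) ≥ 2024.

Largest n = 2023; hence R_4(10) > 2023.


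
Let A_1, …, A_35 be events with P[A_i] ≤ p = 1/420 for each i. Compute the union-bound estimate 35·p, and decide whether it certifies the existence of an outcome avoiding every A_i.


Union bound: P[∪_{i=1}^{35} A_i] ≤ Σ_i P[A_i] ≤ 35·p = 35·(1/420) = 1/12.
Numerically: 1/12 ≈ 0.083.
Is 1/12 < 1? YES.
Since P[∪ A_i] ≤ 1/12 < 1, the complement has P[∩ A_i^c] ≥ 1 − 1/12 = 11/12 > 0, so some outcome avoids every A_i.

35·p = 1/12 ≈ 0.083; existence CERTIFIED by the union bound.


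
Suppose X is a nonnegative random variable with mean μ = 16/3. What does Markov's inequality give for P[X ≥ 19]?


μ = E[X] = 16/3, a = 19.
Markov: P[X ≥ 19] ≤ μ/a = (16/3)/19 = 16/57.
Numerically: ≈ 0.281.
(Since a = 19 > μ = 5.333, the bound 16/57 is < 1 and informative.)

P[X ≥ 19] ≤ 16/57 ≈ 0.281.


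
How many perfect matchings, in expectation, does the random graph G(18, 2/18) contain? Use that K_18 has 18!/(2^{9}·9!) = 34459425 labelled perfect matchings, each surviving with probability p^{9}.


K_18 has 18!/(2^{9}·9!) = 34459425 labelled perfect matchings.
For each such perfect matching H, let X_H = 1 if all 9 edges of H are present in G. Then P[X_H = 1] = p^{9} = (1/9)^{9} = 1/387420489.
By linearity: E[X] = Σ_H E[X_H] = 34459425 · p^{9} = 34459425 · 1/387420489 = 425425/4782969.
Numerically: E[X] ≈ 0.088946.

E[X] = 34459425 · (1/9)^{9} = 425425/4782969 ≈ 0.088946.


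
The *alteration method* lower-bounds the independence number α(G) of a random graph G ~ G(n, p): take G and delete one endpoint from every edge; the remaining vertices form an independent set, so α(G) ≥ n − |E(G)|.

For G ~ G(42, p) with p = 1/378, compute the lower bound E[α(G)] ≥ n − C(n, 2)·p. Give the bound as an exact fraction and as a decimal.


E[|E(G)|] = C(42, 2)·p = 861 · (1/378) = 41/18.
E[α(G)] ≥ n − E[|E(G)|] = 42 − 41/18 = 715/18.
Numerically: ≈ 39.7222.
(This is only a lower bound; the true E[α(G)] may be larger.)

E[α(G)] ≥ 715/18 ≈ 39.7222.


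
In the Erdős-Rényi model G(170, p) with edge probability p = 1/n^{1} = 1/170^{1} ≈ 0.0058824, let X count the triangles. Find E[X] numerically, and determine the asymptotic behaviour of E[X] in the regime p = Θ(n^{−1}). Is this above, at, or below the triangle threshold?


Number of potential triangles: C(170, 3) = 804440.
Each occurs with probability p³ ≈ (0.0058824)³ ≈ 2.0354162e-07.
By linearity: E[X] = C(170, 3)·p³ ≈ 804440 · 2.0354162e-07 ≈ 0.16374.
Here α = 1, so p = 1/n is exactly at the triangle threshold p ~ 1/n. Asymptotically E[X] → c³/6 = 1³/6 = 1/6 ≈ 0.16667, a bounded constant. In this regime the triangle count is asymptotically Poisson(c³/6).

E[X] ≈ 0.16374; in regime p = Θ(1/n^{1}) E[X] stays bounded (at the triangle threshold p ~ 1/n).


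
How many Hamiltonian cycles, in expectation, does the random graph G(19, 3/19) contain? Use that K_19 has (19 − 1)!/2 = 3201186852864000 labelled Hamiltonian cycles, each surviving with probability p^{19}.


K_19 has (19 − 1)!/2 = 3201186852864000 labelled Hamiltonian cycles.
For each such Hamiltonian cycle H, let X_H = 1 if all 19 edges of H are present in G. Then P[X_H = 1] = p^{19} = (3/19)^{19} = 1162261467/1978419655660313589123979.
By linearity: E[X] = Σ_H E[X_H] = 3201186852864000 · p^{19} = 3201186852864000 · 1162261467/1978419655660313589123979 = 3720616127750825791488000/1978419655660313589123979.
Numerically: E[X] ≈ 1.88.

E[X] = 3201186852864000 · (3/19)^{19} = 3720616127750825791488000/1978419655660313589123979 ≈ 1.88.


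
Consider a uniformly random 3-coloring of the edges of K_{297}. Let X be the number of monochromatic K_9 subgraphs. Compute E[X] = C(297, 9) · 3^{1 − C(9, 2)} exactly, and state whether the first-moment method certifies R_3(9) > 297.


E[X] = C(297, 9) · 3^{1 − 36} = 43842345008337645 · 3^{−35} = 43842345008337645/50031545098999707.
As a reduced fraction: E[X] = 14614115002779215/16677181699666569 ≈ 0.87629.
Is E[X] < 1? YES.
Since E[X] < 1, there exists a 3-coloring of K_{297} with no monochromatic K_9; hence R_3(9) > 297.

E[X] = 14614115002779215/16677181699666569 ≈ 0.87629; E[X] < 1, so R_3(9) > 297.


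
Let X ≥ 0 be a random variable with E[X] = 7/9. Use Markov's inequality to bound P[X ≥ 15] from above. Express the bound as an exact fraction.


μ = E[X] = 7/9, a = 15.
Markov: P[X ≥ 15] ≤ μ/a = (7/9)/15 = 7/135.
Numerically: ≈ 0.051852.
(Since a = 15 > μ = 0.777778, the bound 7/135 is < 1 and informative.)

P[X ≥ 15] ≤ 7/135 ≈ 0.051852.


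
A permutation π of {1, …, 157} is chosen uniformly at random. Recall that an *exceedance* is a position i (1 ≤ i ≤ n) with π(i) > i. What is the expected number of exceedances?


Write X = Σ_{i=1}^{157} X_i, where X_i = 1_{π(i) > i}.
For each fixed i, π(i) is uniform over {1, …, 157} (marginal of a uniform permutation), so P[π(i) > i] = (n − i)/n. Summing: Σ_{i=1}^{157} (n − i)/n = (0 + 1 + … + 156)/157 = 157(157 − 1)/(2·157) = (157 − 1)/2.
Hence E[X] = Σ_{i=1}^{157} (157 − i)/157 = 78 ≈ 78.000000.

E[X] = 78 = 78.000000.


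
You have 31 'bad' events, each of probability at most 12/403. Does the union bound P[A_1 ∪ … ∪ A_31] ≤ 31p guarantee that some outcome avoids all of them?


Union bound: P[∪_{i=1}^{31} A_i] ≤ Σ_i P[A_i] ≤ 31·p = 31·(12/403) = 12/13.
Numerically: 12/13 ≈ 0.92308.
Is 12/13 < 1? YES.
Since P[∪ A_i] ≤ 12/13 < 1, the complement has P[∩ A_i^c] ≥ 1 − 12/13 = 1/13 > 0, so some outcome avoids every A_i.

31·p = 12/13 ≈ 0.92308; existence CERTIFIED by the union bound.


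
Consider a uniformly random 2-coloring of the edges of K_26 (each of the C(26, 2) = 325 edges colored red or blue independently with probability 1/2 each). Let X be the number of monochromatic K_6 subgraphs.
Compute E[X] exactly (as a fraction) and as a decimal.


Let X = Σ_S X_S over the C(26, 6) = 230230 subsets S of size 6, where X_S = 1 if the K_6 on S is monochromatic.
For a fixed S, the K_6 on S has C(6, 2) = 15 edges. P[all 15 edges red] = (1/2)^15, and likewise for blue, so P[monochromatic] = 2·(1/2)^15 = 2^{1 − 15} = 1/16384.
By linearity of expectation: E[X] = C(26, 6) · 2^{1 − 15} = 230230 · 1/16384 = 115115/8192.
Numerically: E[X] ≈ 14.052.

E[X] = C(26,6)·2^(1−C(6,2)) = 115115/8192 ≈ 14.052.


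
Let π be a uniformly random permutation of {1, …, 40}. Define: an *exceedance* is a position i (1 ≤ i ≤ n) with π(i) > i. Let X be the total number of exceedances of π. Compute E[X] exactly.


Write X = Σ_{i=1}^{40} X_i, where X_i = 1_{π(i) > i}.
For each fixed i, π(i) is uniform over {1, …, 40} (marginal of a uniform permutation), so P[π(i) > i] = (n − i)/n. Summing: Σ_{i=1}^{40} (n − i)/n = (0 + 1 + … + 39)/40 = 40(40 − 1)/(2·40) = (40 − 1)/2.
Hence E[X] = Σ_{i=1}^{40} (40 − i)/40 = 39/2 ≈ 19.50000.

E[X] = 39/2 = 19.50000.


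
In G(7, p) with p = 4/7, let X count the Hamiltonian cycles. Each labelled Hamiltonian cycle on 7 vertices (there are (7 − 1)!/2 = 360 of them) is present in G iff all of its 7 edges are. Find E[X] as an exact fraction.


K_7 has (7 − 1)!/2 = 360 labelled Hamiltonian cycles.
For each such Hamiltonian cycle H, let X_H = 1 if all 7 edges of H are present in G. Then P[X_H = 1] = p^{7} = (4/7)^{7} = 16384/823543.
By linearity of expectation: E[X] = Σ_H E[X_H] = 360 · p^{7} = 360 · 16384/823543 = 5898240/823543.
Numerically: E[X] ≈ 7.162.

E[X] = 360 · (4/7)^{7} = 5898240/823543 ≈ 7.162.
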